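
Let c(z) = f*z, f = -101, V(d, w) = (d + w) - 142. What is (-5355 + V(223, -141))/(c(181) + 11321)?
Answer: 361/464 ≈ 0.77802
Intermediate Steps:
V(d, w) = -142 + d + w
c(z) = -101*z
(-5355 + V(223, -141))/(c(181) + 11321) = (-5355 + (-142 + 223 - 141))/(-101*181 + 11321) = (-5355 - 60)/(-18281 + 11321) = -5415/(-6960) = -5415*(-1/6960) = 361/464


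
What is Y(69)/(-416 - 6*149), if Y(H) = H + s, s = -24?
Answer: -9/262 ≈ -0.034351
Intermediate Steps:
Y(H) = -24 + H (Y(H) = H - 24 = -24 + H)
Y(69)/(-416 - 6*149) = (-24 + 69)/(-416 - 6*149) = 45/(-416 - 1*894) = 45/(-416 - 894) = 45/(-1310) = 45*(-1/1310) = -9/262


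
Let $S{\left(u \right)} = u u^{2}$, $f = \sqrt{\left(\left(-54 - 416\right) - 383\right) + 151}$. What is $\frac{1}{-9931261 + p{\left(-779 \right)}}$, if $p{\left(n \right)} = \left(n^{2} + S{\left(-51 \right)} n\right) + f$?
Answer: $\frac{2410531}{226615728376497} - \frac{i \sqrt{78}}{2946004468894461} \approx 1.0637 \cdot 10^{-8} - 2.9979 \cdot 10^{-15} i$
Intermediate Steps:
$f = 3 i \sqrt{78}$ ($f = \sqrt{\left(-470 - 383\right) + 151} = \sqrt{-853 + 151} = \sqrt{-702} = 3 i \sqrt{78} \approx 26.495 i$)
$S{\left(u \right)} = u^{3}$
$p{\left(n \right)} = n^{2} - 132651 n + 3 i \sqrt{78}$ ($p{\left(n \right)} = \left(n^{2} + \left(-51\right)^{3} n\right) + 3 i \sqrt{78} = \left(n^{2} - 132651 n\right) + 3 i \sqrt{78} = n^{2} - 132651 n + 3 i \sqrt{78}$)
$\frac{1}{-9931261 + p{\left(-779 \right)}} = \frac{1}{-9931261 + \left(\left(-779\right)^{2} - -103335129 + 3 i \sqrt{78}\right)} = \frac{1}{-9931261 + \left(606841 + 103335129 + 3 i \sqrt{78}\right)} = \frac{1}{-9931261 + \left(103941970 + 3 i \sqrt{78}\right)} = \frac{1}{94010709 + 3 i \sqrt{78}}$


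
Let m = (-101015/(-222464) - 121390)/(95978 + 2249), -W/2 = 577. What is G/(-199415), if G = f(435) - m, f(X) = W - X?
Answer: 34695777636247/4357610862373120 ≈ 0.0079621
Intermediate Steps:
W = -1154 (W = -2*577 = -1154)
f(X) = -1154 - X
m = -27004803945/21851971328 (m = (-101015*(-1/222464) - 121390)/98227 = (101015/222464 - 121390)*(1/98227) = -27004803945/222464*1/98227 = -27004803945/21851971328 ≈ -1.2358)
G = -34695777636247/21851971328 (G = (-1154 - 1*435) - 1*(-27004803945/21851971328) = (-1154 - 435) + 27004803945/21851971328 = -1589 + 27004803945/21851971328 = -34695777636247/21851971328 ≈ -1587.8)
G/(-199415) = -34695777636247/21851971328/(-199415) = -34695777636247/21851971328*(-1/199415) = 34695777636247/4357610862373120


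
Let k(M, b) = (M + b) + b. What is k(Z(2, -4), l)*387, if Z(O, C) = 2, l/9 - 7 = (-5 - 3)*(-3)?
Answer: 216720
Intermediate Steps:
l = 279 (l = 63 + 9*((-5 - 3)*(-3)) = 63 + 9*(-8*(-3)) = 63 + 9*24 = 63 + 216 = 279)
k(M, b) = M + 2*b
k(Z(2, -4), l)*387 = (2 + 2*279)*387 = (2 + 558)*387 = 560*387 = 216720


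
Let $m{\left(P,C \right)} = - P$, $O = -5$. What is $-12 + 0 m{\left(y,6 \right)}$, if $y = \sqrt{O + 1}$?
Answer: $-12$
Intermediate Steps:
$y = 2 i$ ($y = \sqrt{-5 + 1} = \sqrt{-4} = 2 i \approx 2.0 i$)
$-12 + 0 m{\left(y,6 \right)} = -12 + 0 \left(- 2 i\right) = -12 + 0 = -12$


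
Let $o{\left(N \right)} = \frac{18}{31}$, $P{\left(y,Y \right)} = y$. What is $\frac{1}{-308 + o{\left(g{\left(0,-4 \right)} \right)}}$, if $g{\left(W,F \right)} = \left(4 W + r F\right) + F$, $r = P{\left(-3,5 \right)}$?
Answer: $- \frac{31}{9530} \approx -0.0032529$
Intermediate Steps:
$r = -3$
$g{\left(W,F \right)} = - 2 F + 4 W$ ($g{\left(W,F \right)} = \left(4 W - 3 F\right) + F = \left(- 3 F + 4 W\right) + F = - 2 F + 4 W$)
$o{\left(N \right)} = \frac{18}{31}$ ($o{\left(N \right)} = 18 \cdot \frac{1}{31} = \frac{18}{31}$)
$\frac{1}{-308 + o{\left(g{\left(0,-4 \right)} \right)}} = \frac{1}{-308 + \frac{18}{31}} = \frac{1}{- \frac{9530}{31}} = - \frac{31}{9530}$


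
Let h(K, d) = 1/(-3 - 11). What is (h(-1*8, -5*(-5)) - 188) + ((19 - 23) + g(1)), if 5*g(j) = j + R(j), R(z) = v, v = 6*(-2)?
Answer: -13599/70 ≈ -194.27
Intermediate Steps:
h(K, d) = -1/14 (h(K, d) = 1/(-14) = -1/14)
v = -12
R(z) = -12
g(j) = -12/5 + j/5 (g(j) = (j - 12)/5 = (-12 + j)/5 = -12/5 + j/5)
(h(-1*8, -5*(-5)) - 188) + ((19 - 23) + g(1)) = (-1/14 - 188) + ((19 - 23) + (-12/5 + (1/5)*1)) = -2633/14 + (-4 + (-12/5 + 1/5)) = -2633/14 + (-4 - 11/5) = -2633/14 - 31/5 = -13599/70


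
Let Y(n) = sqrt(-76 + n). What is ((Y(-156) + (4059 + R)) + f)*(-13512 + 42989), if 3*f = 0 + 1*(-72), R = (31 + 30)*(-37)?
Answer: 52410106 + 58954*I*sqrt(58) ≈ 5.241e+7 + 4.4898e+5*I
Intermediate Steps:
R = -2257 (R = 61*(-37) = -2257)
f = -24 (f = (0 + 1*(-72))/3 = (0 - 72)/3 = (1/3)*(-72) = -24)
((Y(-156) + (4059 + R)) + f)*(-13512 + 42989) = ((sqrt(-76 - 156) + (4059 - 2257)) - 24)*(-13512 + 42989) = ((sqrt(-232) + 1802) - 24)*29477 = ((2*I*sqrt(58) + 1802) - 24)*29477 = ((1802 + 2*I*sqrt(58)) - 24)*29477 = (1778 + 2*I*sqrt(58))*29477 = 52410106 + 58954*I*sqrt(58)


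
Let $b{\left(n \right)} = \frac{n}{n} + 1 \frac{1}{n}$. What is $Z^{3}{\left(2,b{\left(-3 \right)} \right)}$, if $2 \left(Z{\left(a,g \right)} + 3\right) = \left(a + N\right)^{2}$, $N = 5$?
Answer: $\frac{79507}{8} \approx 9938.4$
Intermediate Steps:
$b{\left(n \right)} = 1 + \frac{1}{n}$
$Z{\left(a,g \right)} = -3 + \frac{\left(5 + a\right)^{2}}{2}$ ($Z{\left(a,g \right)} = -3 + \frac{\left(a + 5\right)^{2}}{2} = -3 + \frac{\left(5 + a\right)^{2}}{2}$)
$Z^{3}{\left(2,b{\left(-3 \right)} \right)} = \left(-3 + \frac{\left(5 + 2\right)^{2}}{2}\right)^{3} = \left(-3 + \frac{7^{2}}{2}\right)^{3} = \left(-3 + \frac{1}{2} \cdot 49\right)^{3} = \left(-3 + \frac{49}{2}\right)^{3} = \left(\frac{43}{2}\right)^{3} = \frac{79507}{8}$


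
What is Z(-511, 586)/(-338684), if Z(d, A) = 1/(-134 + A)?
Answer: -1/153085168 ≈ -6.5323e-9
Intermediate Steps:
Z(-511, 586)/(-338684) = 1/((-134 + 586)*(-338684)) = -1/338684/452 = (1/452)*(-1/338684) = -1/153085168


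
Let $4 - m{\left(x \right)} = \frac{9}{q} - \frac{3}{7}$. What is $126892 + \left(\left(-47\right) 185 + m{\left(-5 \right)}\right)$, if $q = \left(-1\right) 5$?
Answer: $\frac{4137113}{35} \approx 1.182 \cdot 10^{5}$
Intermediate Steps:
$q = -5$
$m{\left(x \right)} = \frac{218}{35}$ ($m{\left(x \right)} = 4 - \left(\frac{9}{-5} - \frac{3}{7}\right) = 4 - \left(9 \left(- \frac{1}{5}\right) - \frac{3}{7}\right) = 4 - \left(- \frac{9}{5} - \frac{3}{7}\right) = 4 - - \frac{78}{35} = 4 + \frac{78}{35} = \frac{218}{35}$)
$126892 + \left(\left(-47\right) 185 + m{\left(-5 \right)}\right) = 126892 + \left(\left(-47\right) 185 + \frac{218}{35}\right) = 126892 + \left(-8695 + \frac{218}{35}\right) = 126892 - \frac{304107}{35} = \frac{4137113}{35}$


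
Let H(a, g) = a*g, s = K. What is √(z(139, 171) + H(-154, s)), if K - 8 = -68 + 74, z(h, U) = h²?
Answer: √17165 ≈ 131.02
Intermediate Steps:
K = 14 (K = 8 + (-68 + 74) = 8 + 6 = 14)
s = 14
√(z(139, 171) + H(-154, s)) = √(139² - 154*14) = √(19321 - 2156) = √17165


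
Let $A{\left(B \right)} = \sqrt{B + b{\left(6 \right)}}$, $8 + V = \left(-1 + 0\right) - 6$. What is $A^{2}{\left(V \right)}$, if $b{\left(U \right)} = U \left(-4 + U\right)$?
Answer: $-3$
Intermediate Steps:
$V = -15$ ($V = -8 + \left(\left(-1 + 0\right) - 6\right) = -8 - 7 = -15$)
$A{\left(B \right)} = \sqrt{12 + B}$ ($A{\left(B \right)} = \sqrt{B + 6 \left(-4 + 6\right)} = \sqrt{B + 6 \cdot 2} = \sqrt{B + 12} = \sqrt{12 + B}$)
$A^{2}{\left(V \right)} = \left(\sqrt{12 - 15}\right)^{2} = \left(\sqrt{-3}\right)^{2} = \left(i \sqrt{3}\right)^{2} = -3$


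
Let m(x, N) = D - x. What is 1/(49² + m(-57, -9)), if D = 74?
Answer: 1/2532 ≈ 0.00039494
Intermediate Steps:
m(x, N) = 74 - x
1/(49² + m(-57, -9)) = 1/(49² + (74 - 1*(-57))) = 1/(2401 + (74 + 57)) = 1/(2401 + 131) = 1/2532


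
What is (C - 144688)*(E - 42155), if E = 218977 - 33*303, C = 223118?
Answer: 13083927890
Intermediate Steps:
E = 208978 (E = 218977 - 1*9999 = 218977 - 9999 = 208978)
(C - 144688)*(E - 42155) = (223118 - 144688)*(208978 - 42155) = 78430*166823 = 13083927890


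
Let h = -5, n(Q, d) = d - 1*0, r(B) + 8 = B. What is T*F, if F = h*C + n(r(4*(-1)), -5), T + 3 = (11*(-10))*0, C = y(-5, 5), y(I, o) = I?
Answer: -60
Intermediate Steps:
r(B) = -8 + B
n(Q, d) = d (n(Q, d) = d + 0 = d)
C = -5
T = -3 (T = -3 + (11*(-10))*0 = -3 - 110*0 = -3 + 0 = -3)
F = 20 (F = -5*(-5) - 5 = 25 - 5 = 20)
T*F = -3*20 = -60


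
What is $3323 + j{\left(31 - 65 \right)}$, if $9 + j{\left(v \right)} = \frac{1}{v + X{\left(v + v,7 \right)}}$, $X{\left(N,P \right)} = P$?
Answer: $\frac{89477}{27} \approx 3314.0$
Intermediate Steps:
$j{\left(v \right)} = -9 + \frac{1}{7 + v}$ ($j{\left(v \right)} = -9 + \frac{1}{v + 7} = -9 + \frac{1}{7 + v}$)
$3323 + j{\left(31 - 65 \right)} = 3323 + \frac{-62 - 9 \left(31 - 65\right)}{7 + \left(31 - 65\right)} = 3323 + \frac{-62 - -306}{7 - 34} = 3323 + \frac{-62 + 306}{-27} = 3323 - \frac{244}{27} = \frac{89477}{27}$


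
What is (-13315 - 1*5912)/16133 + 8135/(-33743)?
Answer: -3529496/2463239 ≈ -1.4329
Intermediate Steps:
(-13315 - 1*5912)/16133 + 8135/(-33743) = (-13315 - 5912)*(1/16133) + 8135*(-1/33743) = -19227*1/16133 - 8135/33743 = -87/73 - 8135/33743 = -3529496/2463239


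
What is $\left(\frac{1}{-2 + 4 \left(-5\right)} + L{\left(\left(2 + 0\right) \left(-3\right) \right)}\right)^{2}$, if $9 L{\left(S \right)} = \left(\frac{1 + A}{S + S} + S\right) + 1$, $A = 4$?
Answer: $\frac{591361}{1411344} \approx 0.41901$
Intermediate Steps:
$L{\left(S \right)} = \frac{1}{9} + \frac{S}{9} + \frac{5}{18 S}$ ($L{\left(S \right)} = \frac{\left(\frac{1 + 4}{S + S} + S\right) + 1}{9} = \frac{\left(\frac{5}{2 S} + S\right) + 1}{9} = \frac{\left(S + \frac{5}{2 S}\right) + 1}{9} = \frac{1 + S + \frac{5}{2 S}}{9} = \frac{1}{9} + \frac{S}{9} + \frac{5}{18 S}$)
$\left(\frac{1}{-2 + 4 \left(-5\right)} + L{\left(\left(2 + 0\right) \left(-3\right) \right)}\right)^{2} = \left(\frac{1}{-2 + 4 \left(-5\right)} + \frac{5 + 2 \left(2 + 0\right) \left(-3\right) \left(1 + \left(2 + 0\right) \left(-3\right)\right)}{18 \left(2 + 0\right) \left(-3\right)}\right)^{2} = \left(\frac{1}{-2 - 20} + \frac{5 + 2 \cdot 2 \left(-3\right) \left(1 + 2 \left(-3\right)\right)}{18 \cdot 2 \left(-3\right)}\right)^{2} = \left(\frac{1}{-22} + \frac{5 + 2 \left(-6\right) \left(1 - 6\right)}{18 \left(-6\right)}\right)^{2} = \left(- \frac{1}{22} + \frac{1}{18} \left(- \frac{1}{6}\right) \left(5 + 2 \left(-6\right) \left(-5\right)\right)\right)^{2} = \left(- \frac{1}{22} + \frac{1}{18} \left(- \frac{1}{6}\right) \left(5 + 60\right)\right)^{2} = \left(- \frac{1}{22} + \frac{1}{18} \left(- \frac{1}{6}\right) 65\right)^{2} = \left(- \frac{1}{22} - \frac{65}{108}\right)^{2} = \left(- \frac{769}{1188}\right)^{2} = \frac{591361}{1411344}$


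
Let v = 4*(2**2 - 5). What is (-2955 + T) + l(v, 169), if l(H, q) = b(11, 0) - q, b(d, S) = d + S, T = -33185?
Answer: -36298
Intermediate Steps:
v = -4 (v = 4*(4 - 5) = 4*(-1) = -4)
b(d, S) = S + d
l(H, q) = 11 - q (l(H, q) = (0 + 11) - q = 11 - q)
(-2955 + T) + l(v, 169) = (-2955 - 33185) + (11 - 1*169) = -36140 + (11 - 169) = -36140 - 158 = -36298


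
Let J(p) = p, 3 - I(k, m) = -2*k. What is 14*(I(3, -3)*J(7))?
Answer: 882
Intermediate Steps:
I(k, m) = 3 + 2*k (I(k, m) = 3 - (-2)*k = 3 + 2*k)
14*(I(3, -3)*J(7)) = 14*((3 + 2*3)*7) = 14*((3 + 6)*7) = 14*(9*7) = 14*63 = 882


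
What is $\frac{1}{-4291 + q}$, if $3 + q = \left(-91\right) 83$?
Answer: $- \frac{1}{11847} \approx -8.4409 \cdot 10^{-5}$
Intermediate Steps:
$q = -7556$ ($q = -3 - 7553 = -7556$)
$\frac{1}{-4291 + q} = \frac{1}{-4291 - 7556} = \frac{1}{-11847} = - \frac{1}{11847}$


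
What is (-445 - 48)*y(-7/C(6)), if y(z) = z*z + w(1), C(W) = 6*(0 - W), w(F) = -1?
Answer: 614771/1296 ≈ 474.36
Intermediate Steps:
C(W) = -6*W (C(W) = 6*(-W) = -6*W)
y(z) = -1 + z² (y(z) = z*z - 1 = z² - 1 = -1 + z²)
(-445 - 48)*y(-7/C(6)) = (-445 - 48)*(-1 + (-7/((-6*6)))²) = -493*(-1 + (-7/(-36))²) = -493*(-1 + (-7*(-1/36))²) = -493*(-1 + (7/36)²) = -493*(-1 + 49/1296) = -493*(-1247/1296) = 614771/1296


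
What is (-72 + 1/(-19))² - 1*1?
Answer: 1873800/361 ≈ 5190.6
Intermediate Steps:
(-72 + 1/(-19))² - 1*1 = (-72 - 1/19)² - 1 = (-1369/19)² - 1 = 1874161/361 - 1 = 1873800/361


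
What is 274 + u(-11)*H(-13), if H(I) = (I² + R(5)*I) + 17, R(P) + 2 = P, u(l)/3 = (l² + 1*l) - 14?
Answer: 42610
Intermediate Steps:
u(l) = -42 + 3*l + 3*l² (u(l) = 3*((l² + 1*l) - 14) = 3*((l² + l) - 14) = 3*((l + l²) - 14) = 3*(-14 + l + l²) = -42 + 3*l + 3*l²)
R(P) = -2 + P
H(I) = 17 + I² + 3*I (H(I) = (I² + (-2 + 5)*I) + 17 = (I² + 3*I) + 17 = 17 + I² + 3*I)
274 + u(-11)*H(-13) = 274 + (-42 + 3*(-11) + 3*(-11)²)*(17 + (-13)² + 3*(-13)) = 274 + (-42 - 33 + 3*121)*(17 + 169 - 39) = 274 + (-42 - 33 + 363)*147 = 274 + 288*147 = 274 + 42336 = 42610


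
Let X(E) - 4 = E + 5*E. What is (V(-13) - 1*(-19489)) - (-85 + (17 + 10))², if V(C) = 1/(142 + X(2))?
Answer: 2547751/158 ≈ 16125.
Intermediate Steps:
X(E) = 4 + 6*E (X(E) = 4 + (E + 5*E) = 4 + 6*E)
V(C) = 1/158 (V(C) = 1/(142 + (4 + 6*2)) = 1/(142 + (4 + 12)) = 1/(142 + 16) = 1/158)
(V(-13) - 1*(-19489)) - (-85 + (17 + 10))² = (1/158 - 1*(-19489)) - (-85 + (17 + 10))² = (1/158 + 19489) - (-85 + 27)² = 3079263/158 - 1*(-58)² = 3079263/158 - 1*3364 = 3079263/158 - 3364 = 2547751/158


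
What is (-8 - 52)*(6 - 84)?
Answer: 4680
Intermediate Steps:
(-8 - 52)*(6 - 84) = -60*(-78) = 4680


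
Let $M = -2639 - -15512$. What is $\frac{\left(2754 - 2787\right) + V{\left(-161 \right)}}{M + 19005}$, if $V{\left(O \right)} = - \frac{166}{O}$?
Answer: $- \frac{5147}{5132358} \approx -0.0010029$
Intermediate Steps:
$M = 12873$ ($M = -2639 + 15512 = 12873$)
$\frac{\left(2754 - 2787\right) + V{\left(-161 \right)}}{M + 19005} = \frac{\left(2754 - 2787\right) - \frac{166}{-161}}{12873 + 19005} = \frac{\left(2754 - 2787\right) - - \frac{166}{161}}{31878} = \left(-33 + \frac{166}{161}\right) \frac{1}{31878} = \left(- \frac{5147}{161}\right) \frac{1}{31878} = - \frac{5147}{5132358}$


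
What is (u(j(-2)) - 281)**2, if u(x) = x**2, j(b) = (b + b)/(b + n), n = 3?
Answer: 70225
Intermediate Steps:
j(b) = 2*b/(3 + b) (j(b) = (b + b)/(b + 3) = (2*b)/(3 + b) = 2*b/(3 + b))
(u(j(-2)) - 281)**2 = ((2*(-2)/(3 - 2))**2 - 281)**2 = ((2*(-2)/1)**2 - 281)**2 = ((2*(-2)*1)**2 - 281)**2 = ((-4)**2 - 281)**2 = (16 - 281)**2 = (-265)**2 = 70225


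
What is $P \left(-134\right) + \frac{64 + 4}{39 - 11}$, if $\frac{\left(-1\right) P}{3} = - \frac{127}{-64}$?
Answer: $\frac{179233}{224} \approx 800.15$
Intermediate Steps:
$P = - \frac{381}{64}$ ($P = - 3 \left(- \frac{127}{-64}\right) = - 3 \left(\left(-127\right) \left(- \frac{1}{64}\right)\right) = \left(-3\right) \frac{127}{64} = - \frac{381}{64} \approx -5.9531$)
$P \left(-134\right) + \frac{64 + 4}{39 - 11} = \left(- \frac{381}{64}\right) \left(-134\right) + \frac{64 + 4}{39 - 11} = \frac{25527}{32} + \frac{68}{28} = \frac{25527}{32} + 68 \cdot \frac{1}{28} = \frac{25527}{32} + \frac{17}{7} = \frac{179233}{224}$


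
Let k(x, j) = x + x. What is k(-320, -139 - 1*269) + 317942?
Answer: 317302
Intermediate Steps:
k(x, j) = 2*x
k(-320, -139 - 1*269) + 317942 = 2*(-320) + 317942 = -640 + 317942 = 317302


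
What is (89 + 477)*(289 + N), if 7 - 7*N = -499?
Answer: 1431414/7 ≈ 2.0449e+5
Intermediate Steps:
N = 506/7 (N = 1 - ⅐*(-499) = 1 + 499/7 = 506/7 ≈ 72.286)
(89 + 477)*(289 + N) = (89 + 477)*(289 + 506/7) = 566*(2529/7) = 1431414/7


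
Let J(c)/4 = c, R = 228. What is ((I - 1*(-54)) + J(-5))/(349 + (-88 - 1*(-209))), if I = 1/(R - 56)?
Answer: 5849/80840 ≈ 0.072353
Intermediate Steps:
J(c) = 4*c
I = 1/172 (I = 1/(228 - 56) = 1/172 ≈ 0.0058140)
((I - 1*(-54)) + J(-5))/(349 + (-88 - 1*(-209))) = ((1/172 - 1*(-54)) + 4*(-5))/(349 + (-88 - 1*(-209))) = ((1/172 + 54) - 20)/(349 + (-88 + 209)) = (9289/172 - 20)/(349 + 121) = (5849/172)/470 = (5849/172)*(1/470) = 5849/80840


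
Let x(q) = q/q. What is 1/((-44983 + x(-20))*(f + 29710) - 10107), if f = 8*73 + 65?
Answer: -1/1365618645 ≈ -7.3227e-10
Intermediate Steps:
x(q) = 1
f = 649 (f = 584 + 65 = 649)
1/((-44983 + x(-20))*(f + 29710) - 10107) = 1/((-44983 + 1)*(649 + 29710) - 10107) = 1/(-44982*30359 - 10107) = 1/(-1365608538 - 10107) = 1/(-1365618645) = -1/1365618645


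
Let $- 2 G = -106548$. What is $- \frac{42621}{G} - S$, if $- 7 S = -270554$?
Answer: $- \frac{4804597381}{124306} \approx -38651.0$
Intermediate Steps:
$G = 53274$ ($G = \left(- \frac{1}{2}\right) \left(-106548\right) = 53274$)
$S = \frac{270554}{7}$ ($S = \left(- \frac{1}{7}\right) \left(-270554\right) = \frac{270554}{7} \approx 38651.0$)
$- \frac{42621}{G} - S = - \frac{42621}{53274} - \frac{270554}{7} = \left(-42621\right) \frac{1}{53274} - \frac{270554}{7} = - \frac{14207}{17758} - \frac{270554}{7} = - \frac{4804597381}{124306}$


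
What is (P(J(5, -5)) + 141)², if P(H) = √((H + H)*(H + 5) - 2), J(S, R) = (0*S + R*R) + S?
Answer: (141 + √2098)² ≈ 34896.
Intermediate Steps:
J(S, R) = S + R² (J(S, R) = (0 + R²) + S = R² + S = S + R²)
P(H) = √(-2 + 2*H*(5 + H)) (P(H) = √((2*H)*(5 + H) - 2) = √(2*H*(5 + H) - 2) = √(-2 + 2*H*(5 + H)))
(P(J(5, -5)) + 141)² = (√(-2 + 2*(5 + (-5)²)² + 10*(5 + (-5)²)) + 141)² = (√(-2 + 2*(5 + 25)² + 10*(5 + 25)) + 141)² = (√(-2 + 2*30² + 10*30) + 141)² = (√(-2 + 2*900 + 300) + 141)² = (√(-2 + 1800 + 300) + 141)² = (√2098 + 141)² = (141 + √2098)²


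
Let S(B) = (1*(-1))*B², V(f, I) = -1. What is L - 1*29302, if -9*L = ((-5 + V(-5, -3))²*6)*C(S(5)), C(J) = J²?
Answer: -44302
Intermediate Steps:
S(B) = -B²
L = -15000 (L = -(-5 - 1)²*6*(-1*5²)²/9 = -(-6)²*6*(-1*25)²/9 = -36*6*(-25)²/9 = -24*625 = -⅑*135000 = -15000)
L - 1*29302 = -15000 - 1*29302 = -15000 - 29302 = -44302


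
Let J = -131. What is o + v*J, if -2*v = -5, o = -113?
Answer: -881/2 ≈ -440.50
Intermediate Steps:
v = 5/2 (v = -½*(-5) = 5/2 ≈ 2.5000)
o + v*J = -113 + (5/2)*(-131) = -113 - 655/2 = -881/2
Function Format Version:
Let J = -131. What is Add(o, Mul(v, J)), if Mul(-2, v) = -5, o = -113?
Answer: Rational(-881, 2) ≈ -440.50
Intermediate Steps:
v = Rational(5, 2) (v = Mul(Rational(-1, 2), -5) = Rational(5, 2) ≈ 2.5000)
Add(o, Mul(v, J)) = Add(-113, Mul(Rational(5, 2), -131)) = Add(-113, Rational(-655, 2)) = Rational(-881, 2)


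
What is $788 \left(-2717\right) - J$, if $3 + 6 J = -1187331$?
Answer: $-1943107$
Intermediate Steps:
$J = -197889$ ($J = - \frac{1}{2} + \frac{1}{6} \left(-1187331\right) = - \frac{1}{2} - \frac{395777}{2} = -197889$)
$788 \left(-2717\right) - J = 788 \left(-2717\right) - -197889 = -2140996 + 197889 = -1943107$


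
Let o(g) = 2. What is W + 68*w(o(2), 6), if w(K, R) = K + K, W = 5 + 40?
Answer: 317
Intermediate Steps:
W = 45
w(K, R) = 2*K
W + 68*w(o(2), 6) = 45 + 68*(2*2) = 45 + 68*4 = 45 + 272 = 317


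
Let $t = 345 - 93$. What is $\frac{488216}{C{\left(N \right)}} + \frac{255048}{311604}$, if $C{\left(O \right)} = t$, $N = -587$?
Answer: $\frac{3170715220}{1635921} \approx 1938.2$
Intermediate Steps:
$t = 252$ ($t = 345 - 93 = 252$)
$C{\left(O \right)} = 252$
$\frac{488216}{C{\left(N \right)}} + \frac{255048}{311604} = \frac{488216}{252} + \frac{255048}{311604} = 488216 \cdot \frac{1}{252} + 255048 \cdot \frac{1}{311604} = \frac{122054}{63} + \frac{21254}{25967} = \frac{3170715220}{1635921}$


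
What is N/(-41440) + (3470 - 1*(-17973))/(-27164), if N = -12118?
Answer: -69928071/140709520 ≈ -0.49697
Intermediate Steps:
N/(-41440) + (3470 - 1*(-17973))/(-27164) = -12118/(-41440) + (3470 - 1*(-17973))/(-27164) = -12118*(-1/41440) + (3470 + 17973)*(-1/27164) = 6059/20720 + 21443*(-1/27164) = 6059/20720 - 21443/27164 = -69928071/140709520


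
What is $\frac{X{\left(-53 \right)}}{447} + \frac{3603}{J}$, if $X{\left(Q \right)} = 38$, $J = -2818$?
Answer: $- \frac{1503457}{1259646} \approx -1.1936$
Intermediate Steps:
$\frac{X{\left(-53 \right)}}{447} + \frac{3603}{J} = \frac{38}{447} + \frac{3603}{-2818} = 38 \cdot \frac{1}{447} + 3603 \left(- \frac{1}{2818}\right) = \frac{38}{447} - \frac{3603}{2818} = - \frac{1503457}{1259646}$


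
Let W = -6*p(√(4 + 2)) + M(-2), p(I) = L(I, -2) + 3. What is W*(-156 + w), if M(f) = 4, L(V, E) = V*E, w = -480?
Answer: 8904 - 7632*√6 ≈ -9790.5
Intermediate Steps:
L(V, E) = E*V
p(I) = 3 - 2*I (p(I) = -2*I + 3 = 3 - 2*I)
W = -14 + 12*√6 (W = -6*(3 - 2*√(4 + 2)) + 4 = -6*(3 - 2*√6) + 4 = (-18 + 12*√6) + 4 = -14 + 12*√6 ≈ 15.394)
W*(-156 + w) = (-14 + 12*√6)*(-156 - 480) = (-14 + 12*√6)*(-636) = 8904 - 7632*√6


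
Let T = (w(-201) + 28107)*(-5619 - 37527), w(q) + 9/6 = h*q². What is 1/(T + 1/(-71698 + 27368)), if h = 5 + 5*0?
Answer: -44330/440123650570891 ≈ -1.0072e-10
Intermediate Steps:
h = 5 (h = 5 + 0 = 5)
w(q) = -3/2 + 5*q²
T = -9928347633 (T = ((-3/2 + 5*(-201)²) + 28107)*(-5619 - 37527) = ((-3/2 + 5*40401) + 28107)*(-43146) = ((-3/2 + 202005) + 28107)*(-43146) = (404007/2 + 28107)*(-43146) = (460221/2)*(-43146) = -9928347633)
1/(T + 1/(-71698 + 27368)) = 1/(-9928347633 + 1/(-71698 + 27368)) = 1/(-9928347633 + 1/(-44330)) = 1/(-9928347633 - 1/44330) = 1/(-440123650570891/44330) = -44330/440123650570891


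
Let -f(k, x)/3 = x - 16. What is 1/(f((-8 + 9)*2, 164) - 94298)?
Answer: -1/94742 ≈ -1.0555e-5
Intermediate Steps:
f(k, x) = 48 - 3*x (f(k, x) = -3*(x - 16) = -3*(-16 + x) = 48 - 3*x)
1/(f((-8 + 9)*2, 164) - 94298) = 1/((48 - 3*164) - 94298) = 1/((48 - 492) - 94298) = 1/(-444 - 94298) = 1/(-94742) = -1/94742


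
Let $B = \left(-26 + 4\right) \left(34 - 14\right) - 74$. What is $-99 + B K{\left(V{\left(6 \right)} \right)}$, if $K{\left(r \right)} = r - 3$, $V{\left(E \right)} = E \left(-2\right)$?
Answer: $7611$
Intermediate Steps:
$V{\left(E \right)} = - 2 E$
$K{\left(r \right)} = -3 + r$
$B = -514$ ($B = \left(-22\right) 20 - 74 = -440 - 74 = -514$)
$-99 + B K{\left(V{\left(6 \right)} \right)} = -99 - 514 \left(-3 - 12\right) = -99 - -7710 = -99 + 7710 = 7611$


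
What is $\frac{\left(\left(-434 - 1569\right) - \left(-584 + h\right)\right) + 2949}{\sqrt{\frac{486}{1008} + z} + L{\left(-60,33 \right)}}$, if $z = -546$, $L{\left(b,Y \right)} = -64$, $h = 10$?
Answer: $- \frac{1089536}{51985} - \frac{608 i \sqrt{427686}}{51985} \approx -20.959 - 7.6487 i$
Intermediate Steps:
$\frac{\left(\left(-434 - 1569\right) - \left(-584 + h\right)\right) + 2949}{\sqrt{\frac{486}{1008} + z} + L{\left(-60,33 \right)}} = \frac{\left(\left(-434 - 1569\right) + \left(584 - 10\right)\right) + 2949}{\sqrt{\frac{486}{1008} - 546} - 64} = \frac{\left(-2003 + \left(584 - 10\right)\right) + 2949}{\sqrt{486 \cdot \frac{1}{1008} - 546} - 64} = \frac{\left(-2003 + 574\right) + 2949}{\sqrt{\frac{27}{56} - 546} - 64} = \frac{-1429 + 2949}{\sqrt{- \frac{30549}{56}} - 64} = \frac{1520}{\frac{i \sqrt{427686}}{28} - 64} = \frac{1520}{-64 + \frac{i \sqrt{427686}}{28}}$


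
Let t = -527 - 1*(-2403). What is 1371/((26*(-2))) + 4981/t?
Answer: -289123/12194 ≈ -23.710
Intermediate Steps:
t = 1876 (t = -527 + 2403 = 1876)
1371/((26*(-2))) + 4981/t = 1371/((26*(-2))) + 4981/1876 = 1371/(-52) + 4981*(1/1876) = 1371*(-1/52) + 4981/1876 = -1371/52 + 4981/1876 = -289123/12194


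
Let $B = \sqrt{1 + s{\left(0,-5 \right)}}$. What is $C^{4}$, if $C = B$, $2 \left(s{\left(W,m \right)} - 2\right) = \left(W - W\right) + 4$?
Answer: $25$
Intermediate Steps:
$s{\left(W,m \right)} = 4$ ($s{\left(W,m \right)} = 2 + \frac{\left(W - W\right) + 4}{2} = 2 + \frac{0 + 4}{2} = 2 + \frac{1}{2} \cdot 4 = 2 + 2 = 4$)
$B = \sqrt{5}$ ($B = \sqrt{1 + 4} = \sqrt{5} \approx 2.2361$)
$C = \sqrt{5} \approx 2.2361$
$C^{4} = \left(\sqrt{5}\right)^{4} = 25$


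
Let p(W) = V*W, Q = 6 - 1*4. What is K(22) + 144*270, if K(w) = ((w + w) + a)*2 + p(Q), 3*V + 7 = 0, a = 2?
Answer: 116902/3 ≈ 38967.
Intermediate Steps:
V = -7/3 (V = -7/3 + (1/3)*0 = -7/3 + 0 = -7/3 ≈ -2.3333)
Q = 2 (Q = 6 - 4 = 2)
p(W) = -7*W/3
K(w) = -2/3 + 4*w (K(w) = ((w + w) + 2)*2 - 7/3*2 = (2*w + 2)*2 - 14/3 = (2 + 2*w)*2 - 14/3 = (4 + 4*w) - 14/3 = -2/3 + 4*w)
K(22) + 144*270 = (-2/3 + 4*22) + 144*270 = (-2/3 + 88) + 38880 = 262/3 + 38880 = 116902/3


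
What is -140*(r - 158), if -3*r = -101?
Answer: 52220/3 ≈ 17407.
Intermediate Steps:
r = 101/3 (r = -⅓*(-101) = 101/3 ≈ 33.667)
-140*(r - 158) = -140*(101/3 - 158) = -140*(-373/3) = 52220/3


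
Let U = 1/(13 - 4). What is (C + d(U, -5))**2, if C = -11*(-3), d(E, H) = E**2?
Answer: 7150276/6561 ≈ 1089.8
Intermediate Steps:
U = 1/9 ≈ 0.11111
C = 33
(C + d(U, -5))**2 = (33 + (1/9)**2)**2 = (33 + 1/81)**2 = (2674/81)**2 = 7150276/6561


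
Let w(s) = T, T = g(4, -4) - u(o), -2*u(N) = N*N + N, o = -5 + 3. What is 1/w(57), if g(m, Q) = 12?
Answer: 1/13 ≈ 0.076923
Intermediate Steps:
o = -2
u(N) = -N/2 - N²/2 (u(N) = -(N*N + N)/2 = -(N² + N)/2 = -(N + N²)/2 = -N/2 - N²/2)
T = 13 (T = 12 - (-1)*(-2)*(1 - 2)/2 = 12 - (-1)*(-2)*(-1)/2 = 12 - 1*(-1) = 12 + 1 = 13)
w(s) = 13
1/w(57) = 1/13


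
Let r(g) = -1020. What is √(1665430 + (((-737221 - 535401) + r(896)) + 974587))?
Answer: 5*√54655 ≈ 1168.9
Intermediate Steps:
√(1665430 + (((-737221 - 535401) + r(896)) + 974587)) = √(1665430 + (((-737221 - 535401) - 1020) + 974587)) = √(1665430 + ((-1272622 - 1020) + 974587)) = √(1665430 + (-1273642 + 974587)) = √(1665430 - 299055) = √1366375 = 5*√54655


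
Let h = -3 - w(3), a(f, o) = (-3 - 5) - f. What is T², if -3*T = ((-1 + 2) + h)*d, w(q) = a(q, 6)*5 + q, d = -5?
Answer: 62500/9 ≈ 6944.4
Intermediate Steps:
a(f, o) = -8 - f
w(q) = -40 - 4*q (w(q) = (-8 - q)*5 + q = (-40 - 5*q) + q = -40 - 4*q)
h = 49 (h = -3 - (-40 - 4*3) = -3 - (-40 - 12) = -3 - 1*(-52) = -3 + 52 = 49)
T = 250/3 (T = -((-1 + 2) + 49)*(-5)/3 = -(1 + 49)*(-5)/3 = -50*(-5)/3 = -⅓*(-250) = 250/3 ≈ 83.333)
T² = (250/3)² = 62500/9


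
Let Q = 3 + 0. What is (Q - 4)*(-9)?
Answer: 9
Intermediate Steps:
Q = 3
(Q - 4)*(-9) = (3 - 4)*(-9) = -1*(-9) = 9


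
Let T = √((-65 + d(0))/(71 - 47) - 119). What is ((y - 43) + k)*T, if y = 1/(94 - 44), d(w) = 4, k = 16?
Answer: -1349*I*√17502/600 ≈ -297.44*I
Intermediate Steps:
y = 1/50 ≈ 0.020000
T = I*√17502/12 (T = √((-65 + 4)/(71 - 47) - 119) = √(-61/24 - 119) = √(-2917/24) = I*√17502/12 ≈ 11.025*I)
((y - 43) + k)*T = ((1/50 - 43) + 16)*(I*√17502/12) = (-2149/50 + 16)*(I*√17502/12) = -1349*I*√17502/600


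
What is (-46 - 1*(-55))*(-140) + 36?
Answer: -1224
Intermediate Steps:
(-46 - 1*(-55))*(-140) + 36 = (-46 + 55)*(-140) + 36 = 9*(-140) + 36 = -1260 + 36 = -1224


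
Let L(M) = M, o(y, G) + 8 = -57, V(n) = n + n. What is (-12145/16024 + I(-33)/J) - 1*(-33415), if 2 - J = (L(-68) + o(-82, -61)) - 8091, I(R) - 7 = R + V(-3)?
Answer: 2202222572711/65906712 ≈ 33414.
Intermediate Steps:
V(n) = 2*n
o(y, G) = -65 (o(y, G) = -8 - 57 = -65)
I(R) = 1 + R (I(R) = 7 + (R + 2*(-3)) = 7 + (R - 6) = 7 + (-6 + R) = 1 + R)
J = 8226 (J = 2 - ((-68 - 65) - 8091) = 2 - (-133 - 8091) = 2 - 1*(-8224) = 2 + 8224 = 8226)
(-12145/16024 + I(-33)/J) - 1*(-33415) = (-12145/16024 + (1 - 33)/8226) - 1*(-33415) = (-12145*1/16024 - 32*1/8226) + 33415 = (-12145/16024 - 16/4113) + 33415 = -50208769/65906712 + 33415 = 2202222572711/65906712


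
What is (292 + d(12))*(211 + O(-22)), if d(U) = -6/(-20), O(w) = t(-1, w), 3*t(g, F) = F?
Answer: 1785953/30 ≈ 59532.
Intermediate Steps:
t(g, F) = F/3
O(w) = w/3
d(U) = 3/10 (d(U) = -6*(-1/20) = 3/10)
(292 + d(12))*(211 + O(-22)) = (292 + 3/10)*(211 + (1/3)*(-22)) = 2923*(211 - 22/3)/10 = (2923/10)*(611/3) = 1785953/30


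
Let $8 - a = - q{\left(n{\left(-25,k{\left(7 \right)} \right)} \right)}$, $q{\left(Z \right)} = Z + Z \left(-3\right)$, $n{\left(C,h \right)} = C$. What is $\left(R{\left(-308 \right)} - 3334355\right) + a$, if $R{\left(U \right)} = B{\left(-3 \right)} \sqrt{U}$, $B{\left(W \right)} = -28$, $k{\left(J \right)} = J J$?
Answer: $-3334297 - 56 i \sqrt{77} \approx -3.3343 \cdot 10^{6} - 491.4 i$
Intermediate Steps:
$k{\left(J \right)} = J^{2}$
$q{\left(Z \right)} = - 2 Z$ ($q{\left(Z \right)} = Z - 3 Z = - 2 Z$)
$R{\left(U \right)} = - 28 \sqrt{U}$
$a = 58$ ($a = 8 - - \left(-2\right) \left(-25\right) = 8 - \left(-1\right) 50 = 8 - -50 = 8 + 50 = 58$)
$\left(R{\left(-308 \right)} - 3334355\right) + a = \left(- 28 \sqrt{-308} - 3334355\right) + 58 = \left(- 28 \cdot 2 i \sqrt{77} - 3334355\right) + 58 = \left(- 56 i \sqrt{77} - 3334355\right) + 58 = \left(-3334355 - 56 i \sqrt{77}\right) + 58 = -3334297 - 56 i \sqrt{77}$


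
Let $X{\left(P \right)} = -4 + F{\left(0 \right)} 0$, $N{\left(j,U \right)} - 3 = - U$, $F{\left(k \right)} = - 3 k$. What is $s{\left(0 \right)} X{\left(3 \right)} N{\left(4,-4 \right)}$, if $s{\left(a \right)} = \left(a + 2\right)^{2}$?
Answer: $-112$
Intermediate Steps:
$N{\left(j,U \right)} = 3 - U$
$X{\left(P \right)} = -4$ ($X{\left(P \right)} = -4 + \left(-3\right) 0 \cdot 0 = -4 + 0 \cdot 0 = -4 + 0 = -4$)
$s{\left(a \right)} = \left(2 + a\right)^{2}$
$s{\left(0 \right)} X{\left(3 \right)} N{\left(4,-4 \right)} = \left(2 + 0\right)^{2} \left(-4\right) \left(3 - -4\right) = 2^{2} \left(-4\right) \left(3 + 4\right) = 4 \left(-4\right) 7 = \left(-16\right) 7 = -112$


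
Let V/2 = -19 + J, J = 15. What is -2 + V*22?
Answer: -178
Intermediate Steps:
V = -8 (V = 2*(-19 + 15) = 2*(-4) = -8)
-2 + V*22 = -2 - 8*22 = -2 - 176 = -178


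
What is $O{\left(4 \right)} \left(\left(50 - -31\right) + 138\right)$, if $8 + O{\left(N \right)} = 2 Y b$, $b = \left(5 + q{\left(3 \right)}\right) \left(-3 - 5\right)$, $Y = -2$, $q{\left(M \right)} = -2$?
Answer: $19272$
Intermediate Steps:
$b = -24$ ($b = \left(5 - 2\right) \left(-3 - 5\right) = 3 \left(-8\right) = -24$)
$O{\left(N \right)} = 88$ ($O{\left(N \right)} = -8 + 2 \left(-2\right) \left(-24\right) = -8 - -96 = -8 + 96 = 88$)
$O{\left(4 \right)} \left(\left(50 - -31\right) + 138\right) = 88 \left(\left(50 - -31\right) + 138\right) = 88 \left(\left(50 + 31\right) + 138\right) = 88 \left(81 + 138\right) = 88 \cdot 219 = 19272$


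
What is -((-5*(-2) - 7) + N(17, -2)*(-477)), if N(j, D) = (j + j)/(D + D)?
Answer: -8115/2 ≈ -4057.5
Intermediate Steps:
N(j, D) = j/D (N(j, D) = (2*j)/((2*D)) = (2*j)*(1/(2*D)) = j/D)
-((-5*(-2) - 7) + N(17, -2)*(-477)) = -((-5*(-2) - 7) + (17/(-2))*(-477)) = -((10 - 7) + (17*(-1/2))*(-477)) = -(3 - 17/2*(-477)) = -(3 + 8109/2) = -1*8115/2 = -8115/2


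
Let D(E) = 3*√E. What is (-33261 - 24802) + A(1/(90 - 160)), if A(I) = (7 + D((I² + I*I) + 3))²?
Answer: -142068141/2450 + 3*√14702/5 ≈ -57914.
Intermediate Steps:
A(I) = (7 + 3*√(3 + 2*I²))² (A(I) = (7 + 3*√((I² + I*I) + 3))² = (7 + 3*√((I² + I²) + 3))² = (7 + 3*√(2*I² + 3))² = (7 + 3*√(3 + 2*I²))²)
(-33261 - 24802) + A(1/(90 - 160)) = (-33261 - 24802) + (7 + 3*√(3 + 2*(1/(90 - 160))²))² = -58063 + (7 + 3*√(3 + 2*(1/(-70))²))² = -58063 + (7 + 3*√(3 + 2*(-1/70)²))² = -58063 + (7 + 3*√(3 + 2*(1/4900)))² = -58063 + (7 + 3*√(3 + 1/2450))² = -58063 + (7 + 3*√(7351/2450))² = -58063 + (7 + 3*(√14702/70))² = -58063 + (7 + 3*√14702/70)²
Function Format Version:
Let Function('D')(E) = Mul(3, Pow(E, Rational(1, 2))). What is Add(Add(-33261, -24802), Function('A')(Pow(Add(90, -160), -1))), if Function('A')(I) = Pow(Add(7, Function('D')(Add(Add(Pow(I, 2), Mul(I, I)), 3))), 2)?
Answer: Add(Rational(-142068141, 2450), Mul(Rational(3, 5), Pow(14702, Rational(1, 2)))) ≈ -57914.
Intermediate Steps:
Function('A')(I) = Pow(Add(7, Mul(3, Pow(Add(3, Mul(2, Pow(I, 2))), Rational(1, 2)))), 2) (Function('A')(I) = Pow(Add(7, Mul(3, Pow(Add(Add(Pow(I, 2), Mul(I, I)), 3), Rational(1, 2)))), 2) = Pow(Add(7, Mul(3, Pow(Add(Add(Pow(I, 2), Pow(I, 2)), 3), Rational(1, 2)))), 2) = Pow(Add(7, Mul(3, Pow(Add(Mul(2, Pow(I, 2)), 3), Rational(1, 2)))), 2) = Pow(Add(7, Mul(3, Pow(Add(3, Mul(2, Pow(I, 2))), Rational(1, 2)))), 2))
Add(Add(-33261, -24802), Function('A')(Pow(Add(90, -160), -1))) = Add(Add(-33261, -24802), Pow(Add(7, Mul(3, Pow(Add(3, Mul(2, Pow(Pow(Add(90, -160), -1), 2))), Rational(1, 2)))), 2)) = Add(-58063, Pow(Add(7, Mul(3, Pow(Add(3, Mul(2, Pow(Pow(-70, -1), 2))), Rational(1, 2)))), 2)) = Add(-58063, Pow(Add(7, Mul(3, Pow(Add(3, Mul(2, Pow(Rational(-1, 70), 2))), Rational(1, 2)))), 2)) = Add(-58063, Pow(Add(7, Mul(3, Pow(Add(3, Mul(2, Rational(1, 4900))), Rational(1, 2)))), 2)) = Add(-58063, Pow(Add(7, Mul(3, Pow(Add(3, Rational(1, 2450)), Rational(1, 2)))), 2)) = Add(-58063, Pow(Add(7, Mul(3, Pow(Rational(7351, 2450), Rational(1, 2)))), 2)) = Add(-58063, Pow(Add(7, Mul(3, Mul(Rational(1, 70), Pow(14702, Rational(1, 2))))), 2)) = Add(-58063, Pow(Add(7, Mul(Rational(3, 70), Pow(14702, Rational(1, 2)))), 2))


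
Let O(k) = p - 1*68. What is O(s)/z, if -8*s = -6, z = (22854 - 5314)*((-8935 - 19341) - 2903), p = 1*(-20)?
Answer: 22/136719915 ≈ 1.6091e-7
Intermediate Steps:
p = -20
z = -546879660 (z = 17540*(-28276 - 2903) = 17540*(-31179) = -546879660)
s = ¾ (s = -⅛*(-6) = ¾ ≈ 0.75000)
O(k) = -88 (O(k) = -20 - 1*68 = -20 - 68 = -88)
O(s)/z = -88/(-546879660) = -88*(-1/546879660) = 22/136719915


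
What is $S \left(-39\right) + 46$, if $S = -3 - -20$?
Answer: $-617$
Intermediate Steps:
$S = 17$ ($S = -3 + 20 = 17$)
$S \left(-39\right) + 46 = 17 \left(-39\right) + 46 = -663 + 46 = -617$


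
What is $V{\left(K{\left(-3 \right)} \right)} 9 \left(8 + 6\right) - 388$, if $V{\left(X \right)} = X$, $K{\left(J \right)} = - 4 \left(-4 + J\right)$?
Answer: $3140$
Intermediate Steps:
$K{\left(J \right)} = 16 - 4 J$
$V{\left(K{\left(-3 \right)} \right)} 9 \left(8 + 6\right) - 388 = \left(16 - -12\right) 9 \left(8 + 6\right) - 388 = \left(16 + 12\right) 9 \cdot 14 - 388 = 28 \cdot 126 - 388 = 3528 - 388 = 3140$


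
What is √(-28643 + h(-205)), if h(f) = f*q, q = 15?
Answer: I*√31718 ≈ 178.1*I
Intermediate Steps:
h(f) = 15*f (h(f) = f*15 = 15*f)
√(-28643 + h(-205)) = √(-28643 + 15*(-205)) = √(-28643 - 3075) = √(-31718) = I*√31718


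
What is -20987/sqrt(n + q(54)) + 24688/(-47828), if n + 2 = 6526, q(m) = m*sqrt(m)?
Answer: -6172/11957 - 20987*sqrt(2)/(2*sqrt(3262 + 81*sqrt(6))) ≈ -252.79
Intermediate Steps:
q(m) = m**(3/2)
n = 6524 (n = -2 + 6526 = 6524)
-20987/sqrt(n + q(54)) + 24688/(-47828) = -20987/sqrt(6524 + 54**(3/2)) + 24688/(-47828) = -20987/sqrt(6524 + 162*sqrt(6)) + 24688*(-1/47828) = -20987/sqrt(6524 + 162*sqrt(6)) - 6172/11957 = -6172/11957 - 20987/sqrt(6524 + 162*sqrt(6))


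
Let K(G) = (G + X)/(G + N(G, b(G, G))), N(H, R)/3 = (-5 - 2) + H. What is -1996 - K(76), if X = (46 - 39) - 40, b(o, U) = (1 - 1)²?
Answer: -564911/283 ≈ -1996.2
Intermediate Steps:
b(o, U) = 0 (b(o, U) = 0² = 0)
N(H, R) = -21 + 3*H (N(H, R) = 3*((-5 - 2) + H) = 3*(-7 + H) = -21 + 3*H)
X = -33 (X = 7 - 40 = -33)
K(G) = (-33 + G)/(-21 + 4*G) (K(G) = (G - 33)/(G + (-21 + 3*G)) = (-33 + G)/(-21 + 4*G))
-1996 - K(76) = -1996 - (-33 + 76)/(-21 + 4*76) = -1996 - 43/(-21 + 304) = -1996 - 43/283 = -564911/283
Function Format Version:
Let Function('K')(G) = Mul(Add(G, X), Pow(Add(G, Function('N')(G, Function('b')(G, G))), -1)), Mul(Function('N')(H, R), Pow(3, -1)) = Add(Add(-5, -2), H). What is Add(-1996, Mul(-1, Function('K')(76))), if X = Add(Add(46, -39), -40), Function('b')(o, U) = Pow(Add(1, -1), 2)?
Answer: Rational(-564911, 283) ≈ -1996.2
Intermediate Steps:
Function('b')(o, U) = 0 (Function('b')(o, U) = Pow(0, 2) = 0)
Function('N')(H, R) = Add(-21, Mul(3, H)) (Function('N')(H, R) = Mul(3, Add(Add(-5, -2), H)) = Mul(3, Add(-7, H)) = Add(-21, Mul(3, H)))
X = -33 (X = Add(7, -40) = -33)
Function('K')(G) = Mul(Pow(Add(-21, Mul(4, G)), -1), Add(-33, G)) (Function('K')(G) = Mul(Add(G, -33), Pow(Add(G, Add(-21, Mul(3, G))), -1)) = Mul(Add(-33, G), Pow(Add(-21, Mul(4, G)), -1)) = Mul(Pow(Add(-21, Mul(4, G)), -1), Add(-33, G)))
Add(-1996, Mul(-1, Function('K')(76))) = Add(-1996, Mul(-1, Mul(Pow(Add(-21, Mul(4, 76)), -1), Add(-33, 76)))) = Add(-1996, Mul(-1, Mul(Pow(Add(-21, 304), -1), 43))) = Add(-1996, Mul(-1, Mul(Pow(283, -1), 43))) = Add(-1996, Mul(-1, Mul(Rational(1, 283), 43))) = Add(-1996, Mul(-1, Rational(43, 283))) = Add(-1996, Rational(-43, 283)) = Rational(-564911, 283)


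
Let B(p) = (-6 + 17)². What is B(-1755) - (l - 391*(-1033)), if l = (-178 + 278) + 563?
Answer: -404445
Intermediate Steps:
B(p) = 121 (B(p) = 11² = 121)
l = 663 (l = 100 + 563 = 663)
B(-1755) - (l - 391*(-1033)) = 121 - (663 - 391*(-1033)) = 121 - (663 + 403903) = 121 - 1*404566 = 121 - 404566 = -404445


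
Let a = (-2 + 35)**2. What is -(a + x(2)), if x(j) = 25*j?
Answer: -1139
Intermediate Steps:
a = 1089 (a = 33**2 = 1089)
-(a + x(2)) = -(1089 + 25*2) = -(1089 + 50) = -1*1139 = -1139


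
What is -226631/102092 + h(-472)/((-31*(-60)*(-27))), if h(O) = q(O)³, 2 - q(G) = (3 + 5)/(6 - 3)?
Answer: -76824305351/34607656620 ≈ -2.2199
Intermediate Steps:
q(G) = -⅔ (q(G) = 2 - (3 + 5)/(6 - 3) = 2 - 8/3 = -⅔)
h(O) = -8/27 (h(O) = (-⅔)³ = -8/27)
-226631/102092 + h(-472)/((-31*(-60)*(-27))) = -226631/102092 - 8/(27*(-31*(-60)*(-27))) = -226631*1/102092 - 8/(27*(1860*(-27))) = -226631/102092 - 8/27/(-50220) = -226631/102092 - 8/27*(-1/50220) = -226631/102092 + 2/338985 = -76824305351/34607656620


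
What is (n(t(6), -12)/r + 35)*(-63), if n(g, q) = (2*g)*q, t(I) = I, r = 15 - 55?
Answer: -12159/5 ≈ -2431.8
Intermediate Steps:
r = -40
n(g, q) = 2*g*q
(n(t(6), -12)/r + 35)*(-63) = ((2*6*(-12))/(-40) + 35)*(-63) = (-144*(-1/40) + 35)*(-63) = (18/5 + 35)*(-63) = (193/5)*(-63) = -12159/5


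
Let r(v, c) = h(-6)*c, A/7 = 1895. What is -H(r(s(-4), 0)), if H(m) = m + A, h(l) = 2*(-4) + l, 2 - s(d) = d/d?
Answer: -13265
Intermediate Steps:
A = 13265 (A = 7*1895 = 13265)
s(d) = 1 (s(d) = 2 - d/d = 2 - 1*1 = 2 - 1 = 1)
h(l) = -8 + l
r(v, c) = -14*c (r(v, c) = (-8 - 6)*c = -14*c)
H(m) = 13265 + m (H(m) = m + 13265 = 13265 + m)
-H(r(s(-4), 0)) = -(13265 - 14*0) = -(13265 + 0) = -1*13265 = -13265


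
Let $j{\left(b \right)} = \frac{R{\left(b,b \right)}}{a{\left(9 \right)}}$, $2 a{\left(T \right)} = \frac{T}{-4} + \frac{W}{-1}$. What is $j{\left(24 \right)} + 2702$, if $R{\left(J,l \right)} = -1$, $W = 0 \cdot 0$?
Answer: $\frac{24326}{9} \approx 2702.9$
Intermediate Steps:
$W = 0$
$a{\left(T \right)} = - \frac{T}{8}$ ($a{\left(T \right)} = \frac{\frac{T}{-4} + \frac{0}{-1}}{2} = \frac{T \left(- \frac{1}{4}\right) + 0 \left(-1\right)}{2} = \frac{- \frac{T}{4} + 0}{2} = \frac{\left(- \frac{1}{4}\right) T}{2} = - \frac{T}{8}$)
$j{\left(b \right)} = \frac{8}{9}$ ($j{\left(b \right)} = - \frac{1}{\left(- \frac{1}{8}\right) 9} = - \frac{1}{- \frac{9}{8}} = \left(-1\right) \left(- \frac{8}{9}\right) = \frac{8}{9}$)
$j{\left(24 \right)} + 2702 = \frac{8}{9} + 2702 = \frac{24326}{9}$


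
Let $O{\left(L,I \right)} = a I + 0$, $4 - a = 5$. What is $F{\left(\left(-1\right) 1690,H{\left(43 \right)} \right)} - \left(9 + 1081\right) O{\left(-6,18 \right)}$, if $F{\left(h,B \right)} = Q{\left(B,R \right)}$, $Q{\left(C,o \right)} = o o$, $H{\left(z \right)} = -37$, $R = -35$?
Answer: $20845$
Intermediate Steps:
$a = -1$ ($a = 4 - 5 = -1$)
$O{\left(L,I \right)} = - I$ ($O{\left(L,I \right)} = - I + 0 = - I$)
$Q{\left(C,o \right)} = o^{2}$
$F{\left(h,B \right)} = 1225$ ($F{\left(h,B \right)} = \left(-35\right)^{2} = 1225$)
$F{\left(\left(-1\right) 1690,H{\left(43 \right)} \right)} - \left(9 + 1081\right) O{\left(-6,18 \right)} = 1225 - \left(9 + 1081\right) \left(\left(-1\right) 18\right) = 1225 - 1090 \left(-18\right) = 1225 - -19620 = 1225 + 19620 = 20845$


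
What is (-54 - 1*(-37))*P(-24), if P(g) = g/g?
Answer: -17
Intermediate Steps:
P(g) = 1
(-54 - 1*(-37))*P(-24) = (-54 - 1*(-37))*1 = (-54 + 37)*1 = -17*1 = -17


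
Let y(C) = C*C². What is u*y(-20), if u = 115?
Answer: -920000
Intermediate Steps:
y(C) = C³
u*y(-20) = 115*(-20)³ = 115*(-8000) = -920000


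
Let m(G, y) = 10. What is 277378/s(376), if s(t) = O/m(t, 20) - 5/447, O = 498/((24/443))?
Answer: 4959518640/16435543 ≈ 301.76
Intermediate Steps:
O = 36769/4 (O = 498/((24*(1/443))) = 498/(24/443) = 498*(443/24) = 36769/4 ≈ 9192.3)
s(t) = 16435543/17880 (s(t) = (36769/4)/10 - 5/447 = (36769/4)*(⅒) - 5*1/447 = 36769/40 - 5/447 = 16435543/17880)
277378/s(376) = 277378/(16435543/17880) = 277378*(17880/16435543) = 4959518640/16435543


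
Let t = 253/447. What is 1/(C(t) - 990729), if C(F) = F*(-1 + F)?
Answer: -199809/197956619843 ≈ -1.0094e-6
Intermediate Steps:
t = 253/447 (t = 253*(1/447) = 253/447 ≈ 0.56600)
1/(C(t) - 990729) = 1/(253*(-1 + 253/447)/447 - 990729) = 1/((253/447)*(-194/447) - 990729) = 1/(-49082/199809 - 990729) = 1/(-197956619843/199809) = -199809/197956619843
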